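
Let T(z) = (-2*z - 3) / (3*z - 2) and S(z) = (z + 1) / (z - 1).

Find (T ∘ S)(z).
(T ∘ S)(z) = T(S(z)) = ((-2)*S(z) + (-3))/((3)*S(z) + (-2)). Multiply numerator and denominator by z - 1:
  numerator:   (-2)*(z + 1) + (-3)*(z - 1) = -5*z + 1
  denominator: (3)*(z + 1) + (-2)*(z - 1) = z + 5
(T ∘ S)(z) = (-5*z + 1)/(z + 5)

Final answer: (-5*z + 1)/(z + 5)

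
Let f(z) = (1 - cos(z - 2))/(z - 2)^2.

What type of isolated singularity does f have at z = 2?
Let u = z - 2. The argument of cos is z - 2 = u, so
  f = (1 - cos(u))/u^2 = ((u)^2/2 - (u)^4/24 + ...)/u^2 = 1/2 - (1/24)*u^2 + ...
The Laurent expansion about u = 0 has no negative powers; equivalently lim_{z→2} f(z) = 1/2 exists and is finite.
So the singularity is removable.

Final answer: removable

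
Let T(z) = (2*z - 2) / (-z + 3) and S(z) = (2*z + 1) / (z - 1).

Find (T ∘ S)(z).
(T ∘ S)(z) = T(S(z)) = ((2)*S(z) + (-2))/((-1)*S(z) + (3)). Multiply numerator and denominator by z - 1:
  numerator:   (2)*(2*z + 1) + (-2)*(z - 1) = 2*z + 4
  denominator: (-1)*(2*z + 1) + (3)*(z - 1) = z - 4
(T ∘ S)(z) = (2*z + 4)/(z - 4)

Final answer: (2*z + 4)/(z - 4)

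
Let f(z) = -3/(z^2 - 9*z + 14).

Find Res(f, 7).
Write f(z) = P(z)/Q(z) with P(z) = -3 and Q(z) = z^2 - 9*z + 14.
The denominator factors as Q(z) = (z - 7)*(z - 2), so z = 7 is a simple zero of Q and P is analytic there; z = 7 is therefore a simple pole and
  Res(f, z₀) = P(z₀)/Q'(z₀).

Q'(z) = 2*z - 9, so Q'(7) = 5.
P(7) = -3.

Res(f, 7) = (-3)/(5) = -3/5

Final answer: -3/5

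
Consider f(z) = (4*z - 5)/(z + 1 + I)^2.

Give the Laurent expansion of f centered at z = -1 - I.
Put w = z - (-1 - I), i.e. z = w - 1 - I. The denominator is w^2, so it suffices to rewrite the numerator in powers of w.

P(z) = 4*z - 5
P(w - 1 - I) = -9 - 4*I + 4*w

Dividing each term by w^2:
  f = (-9 - 4*I)/w^2 + 4/w

Substituting back w = z + 1 + I:
  f(z) = (-9 - 4*I)/(z + 1 + I)^2 + 4/(z + 1 + I)

The series is finite because the numerator is a polynomial; the negative powers form the principal part, and the coefficient of 1/(z + 1 + I) gives Res(f, -1 - I) = 4.

Final answer: (-9 - 4*I)/(z + 1 + I)^2 + 4/(z + 1 + I)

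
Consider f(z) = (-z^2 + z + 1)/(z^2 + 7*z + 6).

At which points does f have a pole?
{-6, -1}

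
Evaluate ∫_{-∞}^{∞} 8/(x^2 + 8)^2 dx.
Let f(z) = 8/(z^2 + 8)^2. The denominator has no real zeros and deg Q - deg P = 4 ≥ 2, so the integral of f over the upper semicircle |z| = R tends to 0 as R → ∞. Closing the contour in the upper half-plane,
  ∫_{-∞}^{∞} f(x) dx = 2πi · Σ Res(f, z_k)  over the poles with Im z_k > 0.

Zeros of the denominator: z^2 + 8 = 0 gives z = ±2*sqrt(2)*I.
Upper half-plane: z = 2*sqrt(2)*I (a pole of order 2).

Write f(z) = g(z)/(z - 2*sqrt(2)*I)^2 with g(z) = 8/(z + 2*sqrt(2)*I)^2. For a double pole, Res(f, z₀) = g'(z₀):
  g'(z) = -16/(z + 2*sqrt(2)*I)^3
  Res(f, 2*sqrt(2)*I) = g'(2*sqrt(2)*I) = -sqrt(2)*I/16

∫_{-∞}^{∞} f(x) dx = 2πi · (-sqrt(2)*I/16) = sqrt(2)*pi/8

Final answer: sqrt(2)*pi/8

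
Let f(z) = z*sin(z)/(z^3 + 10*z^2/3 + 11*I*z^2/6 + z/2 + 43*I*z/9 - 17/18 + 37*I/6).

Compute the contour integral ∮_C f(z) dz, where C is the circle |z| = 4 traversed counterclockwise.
By the residue theorem, ∮_C f(z) dz = 2πi · (sum of the residues of f at the poles inside |z| = 4).

The denominator factors as (z + 1 - 2*I/3)*(z - 2/3 + 3*I/2)*(z + 3 + I), so the singularities of f are simple poles at z = -1 + 2*I/3, z = 2/3 - 3*I/2, z = -3 - I.
  |-1 + 2*I/3|² = 13/9 < 16 = 4², so this pole is inside the contour.
  |2/3 - 3*I/2|² = 97/36 < 16 = 4², so this pole is inside the contour.
  |-3 - I|² = 10 < 16 = 4², so this pole is inside the contour.

With P(z) = z*sin(z) and Q(z) = z^3 + 10*z^2/3 + 11*I*z^2/6 + z/2 + 43*I*z/9 - 17/18 + 37*I/6, each pole is simple, so Res(f, z₀) = P(z₀)/Q'(z₀) with Q'(z) = 3*z^2 + 20*z/3 + 11*I*z/3 + 1/2 + 43*I/9.
  Res(f, -1 + 2*I/3) = P(-1 + 2*I/3)/Q'(-1 + 2*I/3) = ((1 - 2*I/3)*sin(1 - 2*I/3))/(-125/18 + 14*I/9) = (-2586/16409 + 996*I/16409)*sin(1 - 2*I/3)
  Res(f, 2/3 - 3*I/2) = P(2/3 - 3*I/2)/Q'(2/3 - 3*I/2) = ((2/3 - 3*I/2)*sin(2/3 - 3*I/2))/(181/36 - 79*I/9) = (21408/132617 - 2190*I/132617)*sin(2/3 - 3*I/2)
  Res(f, -3 - I) = P(-3 - I)/Q'(-3 - I) = ((3 + I)*sin(3 + I))/(49/6 + 46*I/9) = (9594/30073 - 2322*I/30073)*sin(3 + I)

Sum of residues inside C: (9594/30073 - 2322*I/30073)*sin(3 + I) + (21408/132617 - 2190*I/132617)*sin(2/3 - 3*I/2) + (-2586/16409 + 996*I/16409)*sin(1 - 2*I/3)
∮_C f(z) dz = 2πi · ((9594/30073 - 2322*I/30073)*sin(3 + I) + (21408/132617 - 2190*I/132617)*sin(2/3 - 3*I/2) + (-2586/16409 + 996*I/16409)*sin(1 - 2*I/3)) = pi*(-1992/16409 - 5172*I/16409)*sin(1 - 2*I/3) + pi*(4644/30073 + 19188*I/30073)*sin(3 + I) + pi*(4380/132617 + 42816*I/132617)*sin(2/3 - 3*I/2)

Final answer: pi*(-1992/16409 - 5172*I/16409)*sin(1 - 2*I/3) + pi*(4644/30073 + 19188*I/30073)*sin(3 + I) + pi*(4380/132617 + 42816*I/132617)*sin(2/3 - 3*I/2)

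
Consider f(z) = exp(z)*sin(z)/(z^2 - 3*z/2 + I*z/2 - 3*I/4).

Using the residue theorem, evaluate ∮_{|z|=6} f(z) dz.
By the residue theorem, ∮_C f(z) dz = 2πi · (sum of the residues of f at the poles inside |z| = 6).

The denominator factors as (z - 3/2)*(z + I/2), so the singularities of f are simple poles at z = 3/2, z = -I/2.
  |3/2|² = 9/4 < 36 = 6², so this pole is inside the contour.
  |-I/2|² = 1/4 < 36 = 6², so this pole is inside the contour.

With P(z) = exp(z)*sin(z) and Q(z) = z^2 - 3*z/2 + I*z/2 - 3*I/4, each pole is simple, so Res(f, z₀) = P(z₀)/Q'(z₀) with Q'(z) = 2*z - 3/2 + I/2.
  Res(f, 3/2) = P(3/2)/Q'(3/2) = (exp(3/2)*sin(3/2))/(3/2 + I/2) = (3/5 - I/5)*exp(3/2)*sin(3/2)
  Res(f, -I/2) = P(-I/2)/Q'(-I/2) = (-I*exp(-I/2)*sinh(1/2))/(-3/2 - I/2) = (1/5 + 3*I/5)*exp(-I/2)*sinh(1/2)

Sum of residues inside C: (3/5 - I/5)*exp(3/2)*sin(3/2) + (1/5 + 3*I/5)*exp(-I/2)*sinh(1/2)
∮_C f(z) dz = 2πi · ((3/5 - I/5)*exp(3/2)*sin(3/2) + (1/5 + 3*I/5)*exp(-I/2)*sinh(1/2)) = pi*(-6/5 + 2*I/5)*exp(-I/2)*sinh(1/2) + pi*(2/5 + 6*I/5)*exp(3/2)*sin(3/2)

Final answer: pi*(-6/5 + 2*I/5)*exp(-I/2)*sinh(1/2) + pi*(2/5 + 6*I/5)*exp(3/2)*sin(3/2)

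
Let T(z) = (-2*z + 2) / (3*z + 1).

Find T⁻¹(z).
Set w = T(z) = (-2*z + 2) / (3*z + 1) and solve for z:
  w*(3*z + 1) = -2*z + 2
  w + z*(3*w + 2) - 2 = 0
  z*(3*w + 2) = 2 - w
  z = (w - 2)/(-3*w - 2)
Renaming the variable, T⁻¹(z) = (z - 2)/(-3*z - 2) = (-z + 2)/(3*z + 2).
(Check: ad - bc = -8 ≠ 0, so T is invertible.)

Final answer: (-z + 2)/(3*z + 2)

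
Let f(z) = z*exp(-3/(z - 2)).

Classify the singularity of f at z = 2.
Let u = z - 2. Then
  e^(-3/u) = Σ_{k≥0} (-3)^k/(k!·u^k) = 1 - 3/u + 9/(2*u^2) - 9/(2*u^3) + ...
which has infinitely many negative powers of u, so exp(-3/(z - 2)) has an essential singularity at z = 2.
The extra factor z is a nonzero polynomial; if the product had at most a pole at z = 2, dividing by that polynomial would leave exp(-3/(z - 2)) with at most a pole too — contradiction. (Equivalently, the product's Laurent series still has infinitely many negative powers.)
So the singularity is essential.

Final answer: essential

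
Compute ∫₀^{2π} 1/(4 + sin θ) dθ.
Call the integral J. The integrand is 2π-periodic and we integrate over a full period, so shifting θ does not change the value (θ → θ + π/2 turns sin θ into cos θ). Hence
  J = ∫₀^{2π} dθ/(4 + cos θ).
Put z = e^{iθ}: then cos θ = (z + 1/z)/2, dθ = dz/(iz), and z runs once counterclockwise around |z| = 1:
  J = ∮_{|z|=1} 1/(4 + (z + 1/z)/2) · dz/(iz) = (2/i) ∮_{|z|=1} dz/(z^2 + 8*z + 1).
The roots of z^2 + 8*z + 1 are z = (-4 ± sqrt(4^2 - 1^2)), with sqrt(15) = sqrt(15); their product is 1, so only z₊ = -4 + sqrt(15) lies inside the unit circle (z₋ = -4 - sqrt(15) lies outside).
z₊ is a simple zero of q(z) = z^2 + 8*z + 1, so Res(1/q, z₊) = 1/q'(z₊) with q'(z) = 2*z + 8; and q'(z₊) = (z₊ - z₋) = 2*sqrt(15).
Therefore J = (2/i) · 2πi · 1/(2*sqrt(15)) = 2*pi/(sqrt(15)) = 2*sqrt(15)*pi/15

Final answer: 2*sqrt(15)*pi/15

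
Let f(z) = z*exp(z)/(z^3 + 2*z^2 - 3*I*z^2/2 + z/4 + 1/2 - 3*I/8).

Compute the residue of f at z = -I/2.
Write f(z) = P(z)/Q(z) with P(z) = z*exp(z) and Q(z) = z^3 + 2*z^2 - 3*I*z^2/2 + z/4 + 1/2 - 3*I/8.
The denominator factors as Q(z) = (z + I/2)*(z - I/2)*(z + 2 - 3*I/2), so z = -I/2 is a simple zero of Q and P is analytic there; z = -I/2 is therefore a simple pole and
  Res(f, z₀) = P(z₀)/Q'(z₀).

Q'(z) = 3*z^2 + 4*z - 3*I*z + 1/4, so Q'(-I/2) = -2 - 2*I.
P(-I/2) = -I*exp(-I/2)/2.

Res(f, -I/2) = (-I*exp(-I/2)/2)/(-2 - 2*I) = (1/8 + I/8)*exp(-I/2)

Final answer: (1/8 + I/8)*exp(-I/2)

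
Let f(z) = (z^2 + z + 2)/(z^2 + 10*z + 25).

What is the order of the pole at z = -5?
Factor the denominator:
  z^2 + 10*z + 25 = (z + 5)^2

The numerator P(z) = z^2 + z + 2 has P(-5) = 22 ≠ 0, so no factor of (z + 5) cancels.
Near z = -5 we can therefore write f(z) = g(z)/(z + 5)^2 with g analytic at -5 and g(-5) ≠ 0 (g is just the numerator).

Hence z = -5 is a pole of order 2.

Final answer: 2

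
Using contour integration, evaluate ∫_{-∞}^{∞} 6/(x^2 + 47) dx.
Let f(z) = 6/(z^2 + 47). The denominator has no real zeros and deg Q - deg P = 2 ≥ 2, so the integral of f over the upper semicircle |z| = R tends to 0 as R → ∞. Closing the contour in the upper half-plane,
  ∫_{-∞}^{∞} f(x) dx = 2πi · Σ Res(f, z_k)  over the poles with Im z_k > 0.

Zeros of the denominator: z^2 + 47 = 0 gives z = ±sqrt(47)*I.
Upper half-plane: z = sqrt(47)*I (simple).

Each pole is a simple zero of Q(z) = z^2 + 47, so Res(f, z₀) = P(z₀)/Q'(z₀) with P(z) = 6, Q'(z) = 2*z:
  Res(f, sqrt(47)*I) = (6)/(2*sqrt(47)*I) = -3*sqrt(47)*I/47

∫_{-∞}^{∞} f(x) dx = 2πi · (-3*sqrt(47)*I/47) = 6*sqrt(47)*pi/47

Final answer: 6*sqrt(47)*pi/47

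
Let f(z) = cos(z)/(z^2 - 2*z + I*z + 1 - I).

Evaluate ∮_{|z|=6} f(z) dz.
2*pi*cos(1) - 2*pi*cos(1 - I)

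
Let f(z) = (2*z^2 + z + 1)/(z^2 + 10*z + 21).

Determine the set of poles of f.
The singularities of f are the zeros of the denominator. Factoring,
  z^2 + 10*z + 21 = (z + 3)*(z + 7)
so the candidates are z = -3, z = -7.

Check the numerator P(z) = 2*z^2 + z + 1 at each one:
  P(-3) = 16 ≠ 0, so z = -3 is a (simple) pole.
  P(-7) = 92 ≠ 0, so z = -7 is a (simple) pole.

Poles of f: {-7, -3}

Final answer: {-7, -3}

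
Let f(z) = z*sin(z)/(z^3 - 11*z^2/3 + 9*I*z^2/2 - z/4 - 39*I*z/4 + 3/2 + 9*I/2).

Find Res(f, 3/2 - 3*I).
(-48/349 + 246*I/349)*sin(3/2 - 3*I)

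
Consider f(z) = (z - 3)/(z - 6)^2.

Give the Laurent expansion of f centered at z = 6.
Put w = z - (6), i.e. z = w + 6. The denominator is w^2, so it suffices to rewrite the numerator in powers of w.

P(z) = z - 3
P(w + 6) = 3 + w

Dividing each term by w^2:
  f = 3/w^2 + 1/w

Substituting back w = z - 6:
  f(z) = 3/(z - 6)^2 + 1/(z - 6)

The series is finite because the numerator is a polynomial; the negative powers form the principal part, and the coefficient of 1/(z - 6) gives Res(f, 6) = 1.

Final answer: 3/(z - 6)^2 + 1/(z - 6)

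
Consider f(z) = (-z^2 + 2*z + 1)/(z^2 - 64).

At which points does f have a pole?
{-8, 8}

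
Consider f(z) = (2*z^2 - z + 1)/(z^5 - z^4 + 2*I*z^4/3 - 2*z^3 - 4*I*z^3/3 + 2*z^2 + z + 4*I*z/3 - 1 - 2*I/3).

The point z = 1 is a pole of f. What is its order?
Factor the denominator:
  z^5 - z^4 + 2*I*z^4/3 - 2*z^3 - 4*I*z^3/3 + 2*z^2 + z + 4*I*z/3 - 1 - 2*I/3 = (z - 1)^3*(z + 1 + 2*I/3)*(z + 1)

The numerator P(z) = 2*z^2 - z + 1 has P(1) = 2 ≠ 0, so no factor of (z - 1) cancels.
Near z = 1 we can therefore write f(z) = g(z)/(z - 1)^3 with g analytic at 1 and g(1) ≠ 0 (g is the numerator divided by the remaining denominator factors).

Hence z = 1 is a pole of order 3.

Final answer: 3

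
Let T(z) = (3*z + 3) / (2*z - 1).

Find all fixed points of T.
T(z) = z means 3*z + 3 = z*(2*z - 1), i.e.
  2*z^2 - 4*z - 3 = 0.
Discriminant: (-4)^2 - 4*(2)*(-3) = 40, so the roots are real.
  z = (4 ± sqrt(40))/(2*(2))
Fixed points: {1 - sqrt(10)/2, 1 + sqrt(10)/2}

Final answer: {1 - sqrt(10)/2, 1 + sqrt(10)/2}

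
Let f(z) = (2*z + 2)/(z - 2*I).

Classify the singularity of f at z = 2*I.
pole of order 1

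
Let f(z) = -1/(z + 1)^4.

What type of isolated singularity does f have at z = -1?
pole of order 4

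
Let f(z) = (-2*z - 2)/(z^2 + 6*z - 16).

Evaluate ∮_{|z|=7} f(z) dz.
-6*I*pi/5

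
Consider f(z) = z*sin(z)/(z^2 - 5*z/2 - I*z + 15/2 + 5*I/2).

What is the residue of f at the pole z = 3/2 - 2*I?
(43/101 + 26*I/101)*sin(3/2 - 2*I)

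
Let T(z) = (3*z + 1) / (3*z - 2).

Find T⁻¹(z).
(2*z + 1)/(3*z - 3)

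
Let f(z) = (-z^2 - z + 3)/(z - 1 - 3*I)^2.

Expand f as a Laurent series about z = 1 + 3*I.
Put w = z - (1 + 3*I), i.e. z = w + 1 + 3*I. The denominator is w^2, so it suffices to rewrite the numerator in powers of w.

P(z) = -z^2 - z + 3
P(w + 1 + 3*I) = 10 - 9*I + (-3 - 6*I)*w - w^2

Dividing each term by w^2:
  f = (10 - 9*I)/w^2 + (-3 - 6*I)/w - 1

Substituting back w = z - 1 - 3*I:
  f(z) = (10 - 9*I)/(z - 1 - 3*I)^2 + (-3 - 6*I)/(z - 1 - 3*I) - 1

The series is finite because the numerator is a polynomial; the negative powers form the principal part, and the coefficient of 1/(z - 1 - 3*I) gives Res(f, 1 + 3*I) = -3 - 6*I.

Final answer: (10 - 9*I)/(z - 1 - 3*I)^2 + (-3 - 6*I)/(z - 1 - 3*I) - 1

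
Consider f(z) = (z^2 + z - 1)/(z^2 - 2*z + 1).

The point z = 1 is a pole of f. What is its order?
Factor the denominator:
  z^2 - 2*z + 1 = (z - 1)^2

The numerator P(z) = z^2 + z - 1 has P(1) = 1 ≠ 0, so no factor of (z - 1) cancels.
Near z = 1 we can therefore write f(z) = g(z)/(z - 1)^2 with g analytic at 1 and g(1) ≠ 0 (g is just the numerator).

Hence z = 1 is a pole of order 2.

Final answer: 2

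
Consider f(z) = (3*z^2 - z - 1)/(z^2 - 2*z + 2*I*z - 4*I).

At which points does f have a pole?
The singularities of f are the zeros of the denominator. Factoring,
  z^2 - 2*z + 2*I*z - 4*I = (z - 2)*(z + 2*I)
so the candidates are z = 2, z = -2*I.

Check the numerator P(z) = 3*z^2 - z - 1 at each one:
  P(2) = 9 ≠ 0, so z = 2 is a (simple) pole.
  P(-2*I) = -13 + 2*I ≠ 0, so z = -2*I is a (simple) pole.

Poles of f: {-2*I, 2}

Final answer: {-2*I, 2}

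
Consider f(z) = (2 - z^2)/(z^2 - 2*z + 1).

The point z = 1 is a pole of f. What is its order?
2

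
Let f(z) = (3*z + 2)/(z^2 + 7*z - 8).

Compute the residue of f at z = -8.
22/9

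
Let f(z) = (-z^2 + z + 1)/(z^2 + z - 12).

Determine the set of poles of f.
The singularities of f are the zeros of the denominator. Factoring,
  z^2 + z - 12 = (z - 3)*(z + 4)
so the candidates are z = 3, z = -4.

Check the numerator P(z) = -z^2 + z + 1 at each one:
  P(3) = -5 ≠ 0, so z = 3 is a (simple) pole.
  P(-4) = -19 ≠ 0, so z = -4 is a (simple) pole.

Poles of f: {-4, 3}

Final answer: {-4, 3}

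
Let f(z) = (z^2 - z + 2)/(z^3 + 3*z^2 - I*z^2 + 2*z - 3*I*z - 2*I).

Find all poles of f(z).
{-2, -1, I}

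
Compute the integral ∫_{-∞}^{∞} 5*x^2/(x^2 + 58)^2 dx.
Let f(z) = 5*z^2/(z^2 + 58)^2. The denominator has no real zeros and deg Q - deg P = 2 ≥ 2, so the integral of f over the upper semicircle |z| = R tends to 0 as R → ∞. Closing the contour in the upper half-plane,
  ∫_{-∞}^{∞} f(x) dx = 2πi · Σ Res(f, z_k)  over the poles with Im z_k > 0.

Zeros of the denominator: z^2 + 58 = 0 gives z = ±sqrt(58)*I.
Upper half-plane: z = sqrt(58)*I (a pole of order 2).

Write f(z) = g(z)/(z - sqrt(58)*I)^2 with g(z) = 5*z^2/(z + sqrt(58)*I)^2. For a double pole, Res(f, z₀) = g'(z₀):
  g'(z) = 10*sqrt(58)*I*z/(z + sqrt(58)*I)^3
  Res(f, sqrt(58)*I) = g'(sqrt(58)*I) = -5*sqrt(58)*I/232

∫_{-∞}^{∞} f(x) dx = 2πi · (-5*sqrt(58)*I/232) = 5*sqrt(58)*pi/116

Final answer: 5*sqrt(58)*pi/116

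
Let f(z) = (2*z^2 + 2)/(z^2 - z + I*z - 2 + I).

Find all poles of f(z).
{-1, 2 - I}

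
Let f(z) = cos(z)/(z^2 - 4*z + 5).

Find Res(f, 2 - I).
I*cos(2 - I)/2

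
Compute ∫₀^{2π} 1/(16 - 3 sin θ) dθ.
Call the integral J. The integrand is 2π-periodic and we integrate over a full period, so shifting θ does not change the value (θ → θ + π/2 turns sin θ into cos θ; θ → θ + π flips the sign of the trig term). Hence
  J = ∫₀^{2π} dθ/(16 + 3 cos θ).
Put z = e^{iθ}: then cos θ = (z + 1/z)/2, dθ = dz/(iz), and z runs once counterclockwise around |z| = 1:
  J = ∮_{|z|=1} 1/(16 + 3*(z + 1/z)/2) · dz/(iz) = (2/i) ∮_{|z|=1} dz/(3*z^2 + 32*z + 3).
The roots of 3*z^2 + 32*z + 3 are z = (-16 ± sqrt(16^2 - 3^2))/3, with sqrt(247) = sqrt(247); their product is 1, so only z₊ = -16/3 + sqrt(247)/3 lies inside the unit circle (z₋ = -16/3 - sqrt(247)/3 lies outside).
z₊ is a simple zero of q(z) = 3*z^2 + 32*z + 3, so Res(1/q, z₊) = 1/q'(z₊) with q'(z) = 6*z + 32; and q'(z₊) = 3*(z₊ - z₋) = 2*sqrt(247).
Therefore J = (2/i) · 2πi · 1/(2*sqrt(247)) = 2*pi/(sqrt(247)) = 2*sqrt(247)*pi/247

Final answer: 2*sqrt(247)*pi/247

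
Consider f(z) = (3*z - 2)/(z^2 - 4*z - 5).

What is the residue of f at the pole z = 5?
13/6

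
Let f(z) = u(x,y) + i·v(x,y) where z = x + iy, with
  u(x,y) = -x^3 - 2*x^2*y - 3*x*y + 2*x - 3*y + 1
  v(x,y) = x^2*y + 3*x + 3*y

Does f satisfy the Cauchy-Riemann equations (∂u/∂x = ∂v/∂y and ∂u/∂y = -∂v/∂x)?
∂u/∂x = -3*x^2 - 4*x*y - 3*y + 2
∂v/∂y = x^2 + 3
∂u/∂y = -2*x^2 - 3*x - 3
∂v/∂x = 2*x*y + 3
∂u/∂x ≠ ∂v/∂y and ∂u/∂y ≠ -∂v/∂x; the Cauchy-Riemann equations are not satisfied, so f is not analytic.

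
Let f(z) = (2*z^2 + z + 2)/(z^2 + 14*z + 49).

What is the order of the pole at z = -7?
Factor the denominator:
  z^2 + 14*z + 49 = (z + 7)^2

The numerator P(z) = 2*z^2 + z + 2 has P(-7) = 93 ≠ 0, so no factor of (z + 7) cancels.
Near z = -7 we can therefore write f(z) = g(z)/(z + 7)^2 with g analytic at -7 and g(-7) ≠ 0 (g is just the numerator).

Hence z = -7 is a pole of order 2.

Final answer: 2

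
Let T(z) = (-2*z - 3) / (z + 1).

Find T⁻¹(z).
Set w = T(z) = (-2*z - 3) / (z + 1) and solve for z:
  w*(z + 1) = -2*z - 3
  w + z*(w + 2) + 3 = 0
  z*(w + 2) = -w - 3
  z = (w + 3)/(-w - 2)
Renaming the variable, T⁻¹(z) = (z + 3)/(-z - 2) = (-z - 3)/(z + 2).
(Check: ad - bc = 1 ≠ 0, so T is invertible.)

Final answer: (-z - 3)/(z + 2)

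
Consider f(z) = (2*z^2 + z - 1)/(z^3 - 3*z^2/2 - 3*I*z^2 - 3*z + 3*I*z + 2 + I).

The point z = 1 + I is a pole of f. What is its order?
2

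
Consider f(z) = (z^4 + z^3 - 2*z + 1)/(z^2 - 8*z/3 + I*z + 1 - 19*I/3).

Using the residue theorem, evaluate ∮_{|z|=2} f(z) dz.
By the residue theorem, ∮_C f(z) dz = 2πi · (sum of the residues of f at the poles inside |z| = 2).

The denominator factors as (z + 1/3 + 2*I)*(z - 3 - I), so the singularities of f are simple poles at z = -1/3 - 2*I, z = 3 + I.
  |-1/3 - 2*I|² = 37/9 > 4 = 2², so this pole is outside the contour.
  |3 + I|² = 10 > 4 = 2², so this pole is outside the contour.

No pole lies inside the contour, so f is analytic on and inside C and the integral is 0 (Cauchy's theorem).

Final answer: 0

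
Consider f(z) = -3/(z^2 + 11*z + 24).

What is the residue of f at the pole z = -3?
-3/5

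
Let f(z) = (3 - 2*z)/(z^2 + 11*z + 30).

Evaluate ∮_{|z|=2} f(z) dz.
By the residue theorem, ∮_C f(z) dz = 2πi · (sum of the residues of f at the poles inside |z| = 2).

The denominator factors as (z + 6)*(z + 5), so the singularities of f are simple poles at z = -6, z = -5.
  |-6|² = 36 > 4 = 2², so this pole is outside the contour.
  |-5|² = 25 > 4 = 2², so this pole is outside the contour.

No pole lies inside the contour, so f is analytic on and inside C and the integral is 0 (Cauchy's theorem).

Final answer: 0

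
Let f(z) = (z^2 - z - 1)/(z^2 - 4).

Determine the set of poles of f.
The singularities of f are the zeros of the denominator. Factoring,
  z^2 - 4 = (z + 2)*(z - 2)
so the candidates are z = -2, z = 2.

Check the numerator P(z) = z^2 - z - 1 at each one:
  P(-2) = 5 ≠ 0, so z = -2 is a (simple) pole.
  P(2) = 1 ≠ 0, so z = 2 is a (simple) pole.

Poles of f: {-2, 2}

Final answer: {-2, 2}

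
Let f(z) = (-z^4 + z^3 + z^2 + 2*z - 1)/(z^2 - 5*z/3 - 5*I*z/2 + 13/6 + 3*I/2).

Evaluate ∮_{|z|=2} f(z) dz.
By the residue theorem, ∮_C f(z) dz = 2πi · (sum of the residues of f at the poles inside |z| = 2).

The denominator factors as (z - 1 - 3*I)*(z - 2/3 + I/2), so the singularities of f are simple poles at z = 1 + 3*I, z = 2/3 - I/2.
  |1 + 3*I|² = 10 > 4 = 2², so this pole is outside the contour.
  |2/3 - I/2|² = 25/36 < 4 = 2², so this pole is inside the contour.

With P(z) = -z^4 + z^3 + z^2 + 2*z - 1 and Q(z) = z^2 - 5*z/3 - 5*I*z/2 + 13/6 + 3*I/2, each pole is simple, so Res(f, z₀) = P(z₀)/Q'(z₀) with Q'(z) = 2*z - 5/3 - 5*I/2.
  Res(f, 2/3 - I/2) = P(2/3 - I/2)/Q'(2/3 - I/2) = (947/1296 - 421*I/216)/(-1/3 - 7*I/2) = 6394/12015 + 2771*I/10680

∮_C f(z) dz = 2πi · (6394/12015 + 2771*I/10680) = pi*(-2771/5340 + 12788*I/12015)

Final answer: pi*(-2771/5340 + 12788*I/12015)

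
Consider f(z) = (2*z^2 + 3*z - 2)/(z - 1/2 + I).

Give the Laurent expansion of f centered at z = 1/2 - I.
Put w = z - (1/2 - I), i.e. z = w + 1/2 - I. The denominator is w, so it suffices to rewrite the numerator in powers of w.

P(z) = 2*z^2 + 3*z - 2
P(w + 1/2 - I) = -2 - 5*I + (5 - 4*I)*w + 2*w^2

Dividing each term by w:
  f = (-2 - 5*I)/w + 5 - 4*I + 2*w

Substituting back w = z - 1/2 + I:
  f(z) = (-2 - 5*I)/(z - 1/2 + I) + 5 - 4*I + 2*(z - 1/2 + I)

The series is finite because the numerator is a polynomial; the negative powers form the principal part, and the coefficient of 1/(z - 1/2 + I) gives Res(f, 1/2 - I) = -2 - 5*I.

Final answer: (-2 - 5*I)/(z - 1/2 + I) + 5 - 4*I + 2*(z - 1/2 + I)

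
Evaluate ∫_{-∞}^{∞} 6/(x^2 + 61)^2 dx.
3*sqrt(61)*pi/3721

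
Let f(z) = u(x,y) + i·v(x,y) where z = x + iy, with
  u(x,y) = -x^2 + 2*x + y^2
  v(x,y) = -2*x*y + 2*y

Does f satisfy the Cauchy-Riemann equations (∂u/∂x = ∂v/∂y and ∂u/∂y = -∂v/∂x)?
∂u/∂x = 2 - 2*x
∂v/∂y = 2 - 2*x
∂u/∂y = 2*y
∂v/∂x = -2*y
∂u/∂x = ∂v/∂y and ∂u/∂y = -∂v/∂x hold identically; f is analytic.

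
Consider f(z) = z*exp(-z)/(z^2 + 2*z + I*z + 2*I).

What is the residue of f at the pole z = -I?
(1/5 - 2*I/5)*exp(I)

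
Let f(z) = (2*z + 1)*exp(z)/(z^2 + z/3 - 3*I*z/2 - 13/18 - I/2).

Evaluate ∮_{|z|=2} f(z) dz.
By the residue theorem, ∮_C f(z) dz = 2πi · (sum of the residues of f at the poles inside |z| = 2).

The denominator factors as (z + 2/3 - I/2)*(z - 1/3 - I), so the singularities of f are simple poles at z = -2/3 + I/2, z = 1/3 + I.
  |-2/3 + I/2|² = 25/36 < 4 = 2², so this pole is inside the contour.
  |1/3 + I|² = 10/9 < 4 = 2², so this pole is inside the contour.

With P(z) = (2*z + 1)*exp(z) and Q(z) = z^2 + z/3 - 3*I*z/2 - 13/18 - I/2, each pole is simple, so Res(f, z₀) = P(z₀)/Q'(z₀) with Q'(z) = 2*z + 1/3 - 3*I/2.
  Res(f, -2/3 + I/2) = P(-2/3 + I/2)/Q'(-2/3 + I/2) = ((-1/3 + I)*exp(-2/3 + I/2))/(-1 - I/2) = (-2/15 - 14*I/15)*exp(-2/3 + I/2)
  Res(f, 1/3 + I) = P(1/3 + I)/Q'(1/3 + I) = ((5/3 + 2*I)*exp(1/3 + I))/(1 + I/2) = (32/15 + 14*I/15)*exp(1/3 + I)

Sum of residues inside C: (-2/15 - 14*I/15)*exp(-2/3 + I/2) + (32/15 + 14*I/15)*exp(1/3 + I)
∮_C f(z) dz = 2πi · ((-2/15 - 14*I/15)*exp(-2/3 + I/2) + (32/15 + 14*I/15)*exp(1/3 + I)) = pi*(28/15 - 4*I/15)*exp(-2/3 + I/2) + pi*(-28/15 + 64*I/15)*exp(1/3 + I)

Final answer: pi*(28/15 - 4*I/15)*exp(-2/3 + I/2) + pi*(-28/15 + 64*I/15)*exp(1/3 + I)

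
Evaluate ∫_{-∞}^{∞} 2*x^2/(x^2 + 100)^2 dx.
pi/10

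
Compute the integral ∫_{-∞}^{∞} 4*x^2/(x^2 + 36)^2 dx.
Let f(z) = 4*z^2/(z^2 + 36)^2. The denominator has no real zeros and deg Q - deg P = 2 ≥ 2, so the integral of f over the upper semicircle |z| = R tends to 0 as R → ∞. Closing the contour in the upper half-plane,
  ∫_{-∞}^{∞} f(x) dx = 2πi · Σ Res(f, z_k)  over the poles with Im z_k > 0.

Zeros of the denominator: z^2 + 36 = 0 gives z = ±6*I.
Upper half-plane: z = 6*I (a pole of order 2).

Write f(z) = g(z)/(z - 6*I)^2 with g(z) = 4*z^2/(z + 6*I)^2. For a double pole, Res(f, z₀) = g'(z₀):
  g'(z) = 48*I*z/(z + 6*I)^3
  Res(f, 6*I) = g'(6*I) = -I/6

∫_{-∞}^{∞} f(x) dx = 2πi · (-I/6) = pi/3

Final answer: pi/3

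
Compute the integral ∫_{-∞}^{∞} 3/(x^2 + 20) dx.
Let f(z) = 3/(z^2 + 20). The denominator has no real zeros and deg Q - deg P = 2 ≥ 2, so the integral of f over the upper semicircle |z| = R tends to 0 as R → ∞. Closing the contour in the upper half-plane,
  ∫_{-∞}^{∞} f(x) dx = 2πi · Σ Res(f, z_k)  over the poles with Im z_k > 0.

Zeros of the denominator: z^2 + 20 = 0 gives z = ±2*sqrt(5)*I.
Upper half-plane: z = 2*sqrt(5)*I (simple).

Each pole is a simple zero of Q(z) = z^2 + 20, so Res(f, z₀) = P(z₀)/Q'(z₀) with P(z) = 3, Q'(z) = 2*z:
  Res(f, 2*sqrt(5)*I) = (3)/(4*sqrt(5)*I) = -3*sqrt(5)*I/20

∫_{-∞}^{∞} f(x) dx = 2πi · (-3*sqrt(5)*I/20) = 3*sqrt(5)*pi/10

Final answer: 3*sqrt(5)*pi/10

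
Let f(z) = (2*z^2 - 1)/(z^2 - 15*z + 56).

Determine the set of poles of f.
The singularities of f are the zeros of the denominator. Factoring,
  z^2 - 15*z + 56 = (z - 8)*(z - 7)
so the candidates are z = 8, z = 7.

Check the numerator P(z) = 2*z^2 - 1 at each one:
  P(8) = 127 ≠ 0, so z = 8 is a (simple) pole.
  P(7) = 97 ≠ 0, so z = 7 is a (simple) pole.

Poles of f: {7, 8}

Final answer: {7, 8}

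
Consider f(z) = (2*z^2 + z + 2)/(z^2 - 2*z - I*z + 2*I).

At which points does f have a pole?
{I, 2}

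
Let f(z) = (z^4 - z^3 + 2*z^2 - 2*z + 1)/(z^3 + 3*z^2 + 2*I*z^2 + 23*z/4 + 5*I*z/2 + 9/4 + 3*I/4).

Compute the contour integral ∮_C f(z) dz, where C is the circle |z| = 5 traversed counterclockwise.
By the residue theorem, ∮_C f(z) dz = 2πi · (sum of the residues of f at the poles inside |z| = 5).

The denominator factors as (z + 1 - I)*(z + 1/2)*(z + 3/2 + 3*I), so the singularities of f are simple poles at z = -1 + I, z = -1/2, z = -3/2 - 3*I.
  |-1 + I|² = 2 < 25 = 5², so this pole is inside the contour.
  |-1/2|² = 1/4 < 25 = 5², so this pole is inside the contour.
  |-3/2 - 3*I|² = 45/4 < 25 = 5², so this pole is inside the contour.

With P(z) = z^4 - z^3 + 2*z^2 - 2*z + 1 and Q(z) = z^3 + 3*z^2 + 2*I*z^2 + 23*z/4 + 5*I*z/2 + 9/4 + 3*I/4, each pole is simple, so Res(f, z₀) = P(z₀)/Q'(z₀) with Q'(z) = 3*z^2 + 6*z + 4*I*z + 23/4 + 5*I/2.
  Res(f, -1 + I) = P(-1 + I)/Q'(-1 + I) = (-3 - 8*I)/(-17/4 - 3*I/2) = 396/325 + 472*I/325
  Res(f, -1/2) = P(-1/2)/Q'(-1/2) = (43/16)/(7/2 + I/2) = 301/400 - 43*I/400
  Res(f, -3/2 - 3*I) = P(-3/2 - 3*I)/Q'(-3/2 - 3*I) = (-1313/16 - 417*I/4)/(-23/2 + 11*I/2) = 11851/5200 + 52807*I/5200

Sum of residues inside C: 17/4 + 23*I/2
∮_C f(z) dz = 2πi · (17/4 + 23*I/2) = pi*(-23 + 17*I/2)

Final answer: pi*(-23 + 17*I/2)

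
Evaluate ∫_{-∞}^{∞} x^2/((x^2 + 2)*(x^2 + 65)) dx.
Let f(z) = z^2/((z^2 + 2)*(z^2 + 65)). The denominator has no real zeros and deg Q - deg P = 2 ≥ 2, so the integral of f over the upper semicircle |z| = R tends to 0 as R → ∞. Closing the contour in the upper half-plane,
  ∫_{-∞}^{∞} f(x) dx = 2πi · Σ Res(f, z_k)  over the poles with Im z_k > 0.

Zeros of the denominator: z^2 + 65 = 0 gives z = ±sqrt(65)*I; z^2 + 2 = 0 gives z = ±sqrt(2)*I.
Upper half-plane: z = sqrt(2)*I, z = sqrt(65)*I (simple).

Each pole is a simple zero of Q(z) = z^4 + 67*z^2 + 130, so Res(f, z₀) = P(z₀)/Q'(z₀) with P(z) = z^2, Q'(z) = 4*z^3 + 134*z:
  Res(f, sqrt(2)*I) = (-2)/(126*sqrt(2)*I) = sqrt(2)*I/126
  Res(f, sqrt(65)*I) = (-65)/(-126*sqrt(65)*I) = -sqrt(65)*I/126

Sum of residues: I*(-sqrt(65) + sqrt(2))/126
∫_{-∞}^{∞} f(x) dx = 2πi · (I*(-sqrt(65) + sqrt(2))/126) = pi*(-sqrt(2) + sqrt(65))/63

Final answer: pi*(-sqrt(2) + sqrt(65))/63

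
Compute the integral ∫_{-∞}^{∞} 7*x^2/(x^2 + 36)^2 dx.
Let f(z) = 7*z^2/(z^2 + 36)^2. The denominator has no real zeros and deg Q - deg P = 2 ≥ 2, so the integral of f over the upper semicircle |z| = R tends to 0 as R → ∞. Closing the contour in the upper half-plane,
  ∫_{-∞}^{∞} f(x) dx = 2πi · Σ Res(f, z_k)  over the poles with Im z_k > 0.

Zeros of the denominator: z^2 + 36 = 0 gives z = ±6*I.
Upper half-plane: z = 6*I (a pole of order 2).

Write f(z) = g(z)/(z - 6*I)^2 with g(z) = 7*z^2/(z + 6*I)^2. For a double pole, Res(f, z₀) = g'(z₀):
  g'(z) = 84*I*z/(z + 6*I)^3
  Res(f, 6*I) = g'(6*I) = -7*I/24

∫_{-∞}^{∞} f(x) dx = 2πi · (-7*I/24) = 7*pi/12

Final answer: 7*pi/12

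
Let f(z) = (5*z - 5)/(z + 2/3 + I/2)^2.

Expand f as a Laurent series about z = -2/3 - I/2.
Put w = z - (-2/3 - I/2), i.e. z = w - 2/3 - I/2. The denominator is w^2, so it suffices to rewrite the numerator in powers of w.

P(z) = 5*z - 5
P(w - 2/3 - I/2) = -25/3 - 5*I/2 + 5*w

Dividing each term by w^2:
  f = (-25/3 - 5*I/2)/w^2 + 5/w

Substituting back w = z + 2/3 + I/2:
  f(z) = (-25/3 - 5*I/2)/(z + 2/3 + I/2)^2 + 5/(z + 2/3 + I/2)

The series is finite because the numerator is a polynomial; the negative powers form the principal part, and the coefficient of 1/(z + 2/3 + I/2) gives Res(f, -2/3 - I/2) = 5.

Final answer: (-25/3 - 5*I/2)/(z + 2/3 + I/2)^2 + 5/(z + 2/3 + I/2)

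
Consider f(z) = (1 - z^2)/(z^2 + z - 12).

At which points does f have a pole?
The singularities of f are the zeros of the denominator. Factoring,
  z^2 + z - 12 = (z + 4)*(z - 3)
so the candidates are z = -4, z = 3.

Check the numerator P(z) = 1 - z^2 at each one:
  P(-4) = -15 ≠ 0, so z = -4 is a (simple) pole.
  P(3) = -8 ≠ 0, so z = 3 is a (simple) pole.

Poles of f: {-4, 3}

Final answer: {-4, 3}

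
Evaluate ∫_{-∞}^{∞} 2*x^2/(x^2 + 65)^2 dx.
sqrt(65)*pi/65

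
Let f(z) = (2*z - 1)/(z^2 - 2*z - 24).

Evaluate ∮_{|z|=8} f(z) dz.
By the residue theorem, ∮_C f(z) dz = 2πi · (sum of the residues of f at the poles inside |z| = 8).

The denominator factors as (z - 6)*(z + 4), so the singularities of f are simple poles at z = 6, z = -4.
  |6|² = 36 < 64 = 8², so this pole is inside the contour.
  |-4|² = 16 < 64 = 8², so this pole is inside the contour.

With P(z) = 2*z - 1 and Q(z) = z^2 - 2*z - 24, each pole is simple, so Res(f, z₀) = P(z₀)/Q'(z₀) with Q'(z) = 2*z - 2.
  Res(f, 6) = P(6)/Q'(6) = (11)/(10) = 11/10
  Res(f, -4) = P(-4)/Q'(-4) = (-9)/(-10) = 9/10

Sum of residues inside C: 2
∮_C f(z) dz = 2πi · (2) = 4*I*pi

Final answer: 4*I*pi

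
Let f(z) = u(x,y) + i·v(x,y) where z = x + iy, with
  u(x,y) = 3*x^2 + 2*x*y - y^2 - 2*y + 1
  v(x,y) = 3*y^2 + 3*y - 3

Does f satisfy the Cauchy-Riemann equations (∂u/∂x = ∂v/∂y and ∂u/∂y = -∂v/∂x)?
∂u/∂x = 6*x + 2*y
∂v/∂y = 6*y + 3
∂u/∂y = 2*x - 2*y - 2
∂v/∂x = 0
∂u/∂x ≠ ∂v/∂y and ∂u/∂y ≠ -∂v/∂x; the Cauchy-Riemann equations are not satisfied, so f is not analytic.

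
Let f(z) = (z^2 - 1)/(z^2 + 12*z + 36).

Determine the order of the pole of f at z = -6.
2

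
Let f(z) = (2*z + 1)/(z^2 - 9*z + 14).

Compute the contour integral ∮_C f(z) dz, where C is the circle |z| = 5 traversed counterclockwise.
-2*I*pi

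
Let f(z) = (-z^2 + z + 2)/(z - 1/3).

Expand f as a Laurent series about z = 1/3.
20/(9*(z - 1/3)) + 1/3 - (z - 1/3)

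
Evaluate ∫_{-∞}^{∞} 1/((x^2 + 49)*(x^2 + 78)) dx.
pi*(78 - 7*sqrt(78))/15834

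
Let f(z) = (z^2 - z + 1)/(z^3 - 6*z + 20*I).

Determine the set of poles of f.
The singularities of f are the zeros of the denominator. Factoring,
  z^3 - 6*z + 20*I = (z - 3 + I)*(z - 2*I)*(z + 3 + I)
so the candidates are z = 3 - I, z = 2*I, z = -3 - I.

Check the numerator P(z) = z^2 - z + 1 at each one:
  P(3 - I) = 6 - 5*I ≠ 0, so z = 3 - I is a (simple) pole.
  P(2*I) = -3 - 2*I ≠ 0, so z = 2*I is a (simple) pole.
  P(-3 - I) = 12 + 7*I ≠ 0, so z = -3 - I is a (simple) pole.

Poles of f: {-3 - I, 2*I, 3 - I}

Final answer: {-3 - I, 2*I, 3 - I}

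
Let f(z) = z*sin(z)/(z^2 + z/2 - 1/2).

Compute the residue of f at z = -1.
Write f(z) = P(z)/Q(z) with P(z) = z*sin(z) and Q(z) = z^2 + z/2 - 1/2.
The denominator factors as Q(z) = (z + 1)*(z - 1/2), so z = -1 is a simple zero of Q and P is analytic there; z = -1 is therefore a simple pole and
  Res(f, z₀) = P(z₀)/Q'(z₀).

Q'(z) = 2*z + 1/2, so Q'(-1) = -3/2.
P(-1) = sin(1).

Res(f, -1) = (sin(1))/(-3/2) = -2*sin(1)/3

Final answer: -2*sin(1)/3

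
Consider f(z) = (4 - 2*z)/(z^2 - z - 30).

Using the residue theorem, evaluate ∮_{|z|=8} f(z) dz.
By the residue theorem, ∮_C f(z) dz = 2πi · (sum of the residues of f at the poles inside |z| = 8).

The denominator factors as (z + 5)*(z - 6), so the singularities of f are simple poles at z = -5, z = 6.
  |-5|² = 25 < 64 = 8², so this pole is inside the contour.
  |6|² = 36 < 64 = 8², so this pole is inside the contour.

With P(z) = 4 - 2*z and Q(z) = z^2 - z - 30, each pole is simple, so Res(f, z₀) = P(z₀)/Q'(z₀) with Q'(z) = 2*z - 1.
  Res(f, -5) = P(-5)/Q'(-5) = (14)/(-11) = -14/11
  Res(f, 6) = P(6)/Q'(6) = (-8)/(11) = -8/11

Sum of residues inside C: -2
∮_C f(z) dz = 2πi · (-2) = -4*I*pi

Final answer: -4*I*pi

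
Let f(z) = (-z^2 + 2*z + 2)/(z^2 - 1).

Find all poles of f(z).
{-1, 1}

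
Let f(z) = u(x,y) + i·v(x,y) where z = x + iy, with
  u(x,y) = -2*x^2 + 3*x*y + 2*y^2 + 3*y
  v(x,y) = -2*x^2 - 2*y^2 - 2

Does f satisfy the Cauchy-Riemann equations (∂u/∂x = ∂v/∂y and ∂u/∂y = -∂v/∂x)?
∂u/∂x = -4*x + 3*y
∂v/∂y = -4*y
∂u/∂y = 3*x + 4*y + 3
∂v/∂x = -4*x
∂u/∂x ≠ ∂v/∂y and ∂u/∂y ≠ -∂v/∂x; the Cauchy-Riemann equations are not satisfied, so f is not analytic.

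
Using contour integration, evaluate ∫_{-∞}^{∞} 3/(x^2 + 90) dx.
Let f(z) = 3/(z^2 + 90). The denominator has no real zeros and deg Q - deg P = 2 ≥ 2, so the integral of f over the upper semicircle |z| = R tends to 0 as R → ∞. Closing the contour in the upper half-plane,
  ∫_{-∞}^{∞} f(x) dx = 2πi · Σ Res(f, z_k)  over the poles with Im z_k > 0.

Zeros of the denominator: z^2 + 90 = 0 gives z = ±3*sqrt(10)*I.
Upper half-plane: z = 3*sqrt(10)*I (simple).

Each pole is a simple zero of Q(z) = z^2 + 90, so Res(f, z₀) = P(z₀)/Q'(z₀) with P(z) = 3, Q'(z) = 2*z:
  Res(f, 3*sqrt(10)*I) = (3)/(6*sqrt(10)*I) = -sqrt(10)*I/20

∫_{-∞}^{∞} f(x) dx = 2πi · (-sqrt(10)*I/20) = sqrt(10)*pi/10

Final answer: sqrt(10)*pi/10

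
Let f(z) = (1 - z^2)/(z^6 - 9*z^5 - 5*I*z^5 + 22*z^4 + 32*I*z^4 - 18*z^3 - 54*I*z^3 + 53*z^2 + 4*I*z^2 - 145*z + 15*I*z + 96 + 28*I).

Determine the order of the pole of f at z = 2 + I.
Factor the denominator:
  z^6 - 9*z^5 - 5*I*z^5 + 22*z^4 + 32*I*z^4 - 18*z^3 - 54*I*z^3 + 53*z^2 + 4*I*z^2 - 145*z + 15*I*z + 96 + 28*I = (z - 2 - I)^4*(z - 2 - 2*I)*(z + 1 + I)

The numerator P(z) = 1 - z^2 has P(2 + I) = -2 - 4*I ≠ 0, so no factor of (z - 2 - I) cancels.
Near z = 2 + I we can therefore write f(z) = g(z)/(z - 2 - I)^4 with g analytic at 2 + I and g(2 + I) ≠ 0 (g is the numerator divided by the remaining denominator factors).

Hence z = 2 + I is a pole of order 4.

Final answer: 4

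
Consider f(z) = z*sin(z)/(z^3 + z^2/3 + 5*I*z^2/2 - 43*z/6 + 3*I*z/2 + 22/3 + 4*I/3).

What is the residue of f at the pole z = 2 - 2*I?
(648/3757 + 348*I/3757)*sin(2 - 2*I)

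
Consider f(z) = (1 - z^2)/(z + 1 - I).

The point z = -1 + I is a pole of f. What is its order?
Factor the denominator:
  z + 1 - I = (z + 1 - I)

The numerator P(z) = 1 - z^2 has P(-1 + I) = 1 + 2*I ≠ 0, so no factor of (z + 1 - I) cancels.
Near z = -1 + I we can therefore write f(z) = g(z)/(z + 1 - I) with g analytic at -1 + I and g(-1 + I) ≠ 0 (g is just the numerator).

Hence z = -1 + I is a pole of order 1.

Final answer: 1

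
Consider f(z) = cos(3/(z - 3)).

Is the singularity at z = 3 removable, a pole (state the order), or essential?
Let u = z - 3. Then
  cos(3/u) = Σ_{k≥0} (-1)^k (3)^(2k)/((2k)!·u^(2k)) = 1 - 9/(2*u^2) + 27/(8*u^4) + ...
which has infinitely many negative powers of u, so cos(3/(z - 3)) has an essential singularity at z = 3.
So the singularity is essential.

Final answer: essential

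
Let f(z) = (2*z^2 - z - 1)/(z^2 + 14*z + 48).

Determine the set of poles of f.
{-8, -6}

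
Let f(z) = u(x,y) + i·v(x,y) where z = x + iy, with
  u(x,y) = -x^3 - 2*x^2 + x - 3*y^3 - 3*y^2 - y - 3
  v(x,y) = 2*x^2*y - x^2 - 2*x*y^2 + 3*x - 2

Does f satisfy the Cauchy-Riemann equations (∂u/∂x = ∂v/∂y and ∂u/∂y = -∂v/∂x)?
∂u/∂x = -3*x^2 - 4*x + 1
∂v/∂y = 2*x^2 - 4*x*y
∂u/∂y = -9*y^2 - 6*y - 1
∂v/∂x = 4*x*y - 2*x - 2*y^2 + 3
∂u/∂x ≠ ∂v/∂y and ∂u/∂y ≠ -∂v/∂x; the Cauchy-Riemann equations are not satisfied, so f is not analytic.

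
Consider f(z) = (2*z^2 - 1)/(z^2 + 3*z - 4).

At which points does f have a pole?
The singularities of f are the zeros of the denominator. Factoring,
  z^2 + 3*z - 4 = (z + 4)*(z - 1)
so the candidates are z = -4, z = 1.

Check the numerator P(z) = 2*z^2 - 1 at each one:
  P(-4) = 31 ≠ 0, so z = -4 is a (simple) pole.
  P(1) = 1 ≠ 0, so z = 1 is a (simple) pole.

Poles of f: {-4, 1}

Final answer: {-4, 1}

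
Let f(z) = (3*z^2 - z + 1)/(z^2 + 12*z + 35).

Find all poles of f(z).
The singularities of f are the zeros of the denominator. Factoring,
  z^2 + 12*z + 35 = (z + 7)*(z + 5)
so the candidates are z = -7, z = -5.

Check the numerator P(z) = 3*z^2 - z + 1 at each one:
  P(-7) = 155 ≠ 0, so z = -7 is a (simple) pole.
  P(-5) = 81 ≠ 0, so z = -5 is a (simple) pole.

Poles of f: {-7, -5}

Final answer: {-7, -5}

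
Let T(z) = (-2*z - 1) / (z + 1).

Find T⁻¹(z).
Set w = T(z) = (-2*z - 1) / (z + 1) and solve for z:
  w*(z + 1) = -2*z - 1
  w + z*(w + 2) + 1 = 0
  z*(w + 2) = -w - 1
  z = (w + 1)/(-w - 2)
Renaming the variable, T⁻¹(z) = (z + 1)/(-z - 2) = (-z - 1)/(z + 2).
(Check: ad - bc = -1 ≠ 0, so T is invertible.)

Final answer: (-z - 1)/(z + 2)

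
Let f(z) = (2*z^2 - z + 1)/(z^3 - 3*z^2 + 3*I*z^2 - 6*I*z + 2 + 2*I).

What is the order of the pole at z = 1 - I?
Factor the denominator:
  z^3 - 3*z^2 + 3*I*z^2 - 6*I*z + 2 + 2*I = (z - 1 + I)^3

The numerator P(z) = 2*z^2 - z + 1 has P(1 - I) = -3*I ≠ 0, so no factor of (z - 1 + I) cancels.
Near z = 1 - I we can therefore write f(z) = g(z)/(z - 1 + I)^3 with g analytic at 1 - I and g(1 - I) ≠ 0 (g is just the numerator).

Hence z = 1 - I is a pole of order 3.

Final answer: 3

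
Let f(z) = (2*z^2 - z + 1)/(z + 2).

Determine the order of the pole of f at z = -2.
1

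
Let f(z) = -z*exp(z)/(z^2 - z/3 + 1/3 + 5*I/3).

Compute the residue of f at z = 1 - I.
(-33/61 - 3*I/61)*exp(1 - I)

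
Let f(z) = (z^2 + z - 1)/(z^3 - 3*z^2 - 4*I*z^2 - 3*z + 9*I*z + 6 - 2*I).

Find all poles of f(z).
The singularities of f are the zeros of the denominator. Factoring,
  z^3 - 3*z^2 - 4*I*z^2 - 3*z + 9*I*z + 6 - 2*I = (z - 1 - I)*(z - 2*I)*(z - 2 - I)
so the candidates are z = 1 + I, z = 2*I, z = 2 + I.

Check the numerator P(z) = z^2 + z - 1 at each one:
  P(1 + I) = 3*I ≠ 0, so z = 1 + I is a (simple) pole.
  P(2*I) = -5 + 2*I ≠ 0, so z = 2*I is a (simple) pole.
  P(2 + I) = 4 + 5*I ≠ 0, so z = 2 + I is a (simple) pole.

Poles of f: {2*I, 1 + I, 2 + I}

Final answer: {2*I, 1 + I, 2 + I}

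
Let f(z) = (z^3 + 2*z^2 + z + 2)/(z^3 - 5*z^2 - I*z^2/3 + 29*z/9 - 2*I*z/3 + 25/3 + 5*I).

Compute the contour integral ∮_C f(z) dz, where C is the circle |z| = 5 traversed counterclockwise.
pi*(-2/3 + 14*I)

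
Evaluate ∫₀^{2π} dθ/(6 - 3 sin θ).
2*sqrt(3)*pi/9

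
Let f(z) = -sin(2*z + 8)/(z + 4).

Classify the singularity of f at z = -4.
Let u = z + 4. The argument of sin is 2*z + 8 = 2u, so
  f = -sin(2u)/u = -((2u) - (2u)^3/6 + ...)/u = -2 + (4/3)*u^2 - ...
The Laurent expansion about u = 0 has no negative powers; equivalently lim_{z→-4} f(z) = -2 exists and is finite.
So the singularity is removable.

Final answer: removable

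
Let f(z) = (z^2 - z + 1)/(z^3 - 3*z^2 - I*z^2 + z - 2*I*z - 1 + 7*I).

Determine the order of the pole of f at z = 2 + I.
Factor the denominator:
  z^3 - 3*z^2 - I*z^2 + z - 2*I*z - 1 + 7*I = (z - 2 - I)^2*(z + 1 + I)

The numerator P(z) = z^2 - z + 1 has P(2 + I) = 2 + 3*I ≠ 0, so no factor of (z - 2 - I) cancels.
Near z = 2 + I we can therefore write f(z) = g(z)/(z - 2 - I)^2 with g analytic at 2 + I and g(2 + I) ≠ 0 (g is the numerator divided by the remaining denominator factors).

Hence z = 2 + I is a pole of order 2.

Final answer: 2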